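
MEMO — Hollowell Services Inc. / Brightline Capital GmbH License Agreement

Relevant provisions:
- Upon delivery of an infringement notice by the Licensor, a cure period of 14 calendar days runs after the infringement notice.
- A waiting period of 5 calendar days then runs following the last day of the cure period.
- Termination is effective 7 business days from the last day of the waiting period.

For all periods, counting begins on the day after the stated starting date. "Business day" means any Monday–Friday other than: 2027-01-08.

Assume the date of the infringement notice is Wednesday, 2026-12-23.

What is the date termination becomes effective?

2027-01-20

The last day of the cure period: 14 calendar days after 2026-12-23 is 2027-01-06.
Adding 5 calendar days to 2027-01-06 gives 2027-01-11, which is the last day of the waiting period.
The date termination becomes effective: counting 7 business days from Monday, 2027-01-11 (Jan 12, Jan 13, Jan 14, Jan 15, Jan 18, Jan 19, Jan 20, skipping weekends) reaches Wednesday, 2027-01-20.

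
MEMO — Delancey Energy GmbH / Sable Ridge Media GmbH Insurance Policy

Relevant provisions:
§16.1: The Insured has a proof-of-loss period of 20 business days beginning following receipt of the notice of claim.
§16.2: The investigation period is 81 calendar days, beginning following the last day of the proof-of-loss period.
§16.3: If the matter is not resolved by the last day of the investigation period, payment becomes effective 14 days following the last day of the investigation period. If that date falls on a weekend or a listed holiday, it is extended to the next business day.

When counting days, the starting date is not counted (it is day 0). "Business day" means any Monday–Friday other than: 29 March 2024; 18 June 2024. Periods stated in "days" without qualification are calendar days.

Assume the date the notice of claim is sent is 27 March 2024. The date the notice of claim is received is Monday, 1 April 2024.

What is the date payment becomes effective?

2 August 2024

From Monday, 1 April 2024, 20 business days (Apr 2, Apr 3, Apr 4, Apr 5, …, Apr 25, Apr 26, Apr 29, skipping weekends) brings us to Monday, 29 April 2024, which is the last day of the proof-of-loss period.
Adding 81 calendar days to 29 April 2024 gives 19 July 2024, which is the last day of the investigation period.
The date payment becomes effective: 14 calendar days after 19 July 2024 is 2 August 2024. 2 August 2024 is a Friday and is not a listed holiday, so no roll-forward applies.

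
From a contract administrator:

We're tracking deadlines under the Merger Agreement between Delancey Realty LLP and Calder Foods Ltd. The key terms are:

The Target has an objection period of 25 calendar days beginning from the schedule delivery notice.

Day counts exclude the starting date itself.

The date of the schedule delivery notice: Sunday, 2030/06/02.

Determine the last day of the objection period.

Adding 25 calendar days to 2030/06/02 gives 2030/06/27, which is the last day of the objection period.

2030/06/27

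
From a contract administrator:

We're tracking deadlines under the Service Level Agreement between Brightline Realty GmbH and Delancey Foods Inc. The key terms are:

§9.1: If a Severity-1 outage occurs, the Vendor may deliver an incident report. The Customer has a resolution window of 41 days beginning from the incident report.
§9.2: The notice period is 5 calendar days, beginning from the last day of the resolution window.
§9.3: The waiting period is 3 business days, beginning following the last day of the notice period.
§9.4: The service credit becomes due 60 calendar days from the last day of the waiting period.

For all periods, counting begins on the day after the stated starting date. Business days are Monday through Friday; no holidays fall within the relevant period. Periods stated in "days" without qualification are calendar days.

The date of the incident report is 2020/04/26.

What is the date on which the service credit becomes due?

The last day of the resolution window: 41 calendar days after 2020/04/26 is 2020/06/06.
Adding 5 calendar days to 2020/06/06 gives 2020/06/11, which is the last day of the notice period.
The last day of the waiting period: 3 business days after Thursday, 2020/06/11, skipping weekends — Jun 12, Jun 15, Jun 16 — lands on Tuesday, 2020/06/16.
Adding 60 calendar days to 2020/06/16 gives 2020/08/15, which is the date on which the service credit becomes due.

2020/08/15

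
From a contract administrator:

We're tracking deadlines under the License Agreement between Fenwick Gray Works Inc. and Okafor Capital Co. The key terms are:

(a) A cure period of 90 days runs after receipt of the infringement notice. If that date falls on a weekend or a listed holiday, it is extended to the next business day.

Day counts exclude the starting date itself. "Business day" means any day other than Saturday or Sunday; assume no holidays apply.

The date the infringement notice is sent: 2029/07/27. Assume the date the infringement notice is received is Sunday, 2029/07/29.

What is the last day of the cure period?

2029/10/29

The last day of the cure period: 90 calendar days after 2029/07/29 is 2029/10/27. That falls on a Saturday, so it rolls to the next business day, Monday, 2029/10/29.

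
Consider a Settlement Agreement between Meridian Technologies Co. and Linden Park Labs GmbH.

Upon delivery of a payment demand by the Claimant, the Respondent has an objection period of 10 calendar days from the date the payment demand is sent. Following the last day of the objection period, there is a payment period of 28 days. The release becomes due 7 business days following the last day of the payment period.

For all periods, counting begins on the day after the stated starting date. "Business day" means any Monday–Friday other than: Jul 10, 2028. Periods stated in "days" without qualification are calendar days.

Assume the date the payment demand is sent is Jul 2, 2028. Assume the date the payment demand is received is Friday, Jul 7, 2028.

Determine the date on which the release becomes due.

Aug 18, 2028

The last day of the objection period: 10 calendar days after Jul 2, 2028 is Jul 12, 2028.
The last day of the payment period: 28 calendar days after Jul 12, 2028 is Aug 9, 2028.
The date on which the release becomes due: counting 7 business days from Wednesday, Aug 9, 2028 (Aug 10, Aug 11, Aug 14, Aug 15, Aug 16, Aug 17, Aug 18, skipping weekends) reaches Friday, Aug 18, 2028.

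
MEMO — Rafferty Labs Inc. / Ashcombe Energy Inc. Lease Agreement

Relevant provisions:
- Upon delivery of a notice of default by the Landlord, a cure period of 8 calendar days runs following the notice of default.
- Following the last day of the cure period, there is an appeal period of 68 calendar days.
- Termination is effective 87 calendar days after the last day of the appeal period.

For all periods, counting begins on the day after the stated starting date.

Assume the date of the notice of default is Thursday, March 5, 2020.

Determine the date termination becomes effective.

The last day of the cure period: March 5, 2020 + 8 days = March 13, 2020.
The last day of the appeal period: 68 calendar days after March 13, 2020 is May 20, 2020.
Adding 87 calendar days to May 20, 2020 gives August 15, 2020, which is the date termination becomes effective.

August 15, 2020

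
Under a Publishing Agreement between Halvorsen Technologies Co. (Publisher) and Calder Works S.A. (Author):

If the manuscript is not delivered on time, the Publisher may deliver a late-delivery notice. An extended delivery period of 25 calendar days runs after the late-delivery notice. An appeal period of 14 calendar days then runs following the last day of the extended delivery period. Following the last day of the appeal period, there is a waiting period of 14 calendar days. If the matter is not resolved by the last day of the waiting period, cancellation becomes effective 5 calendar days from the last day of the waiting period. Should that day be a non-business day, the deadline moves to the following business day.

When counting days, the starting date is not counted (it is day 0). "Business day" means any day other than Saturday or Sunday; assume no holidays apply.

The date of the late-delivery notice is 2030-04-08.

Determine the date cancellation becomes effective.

2030-06-05

The last day of the extended delivery period: 2030-04-08 + 25 days = 2030-05-03.
The last day of the appeal period: 2030-05-03 + 14 days = 2030-05-17.
Adding 14 calendar days to 2030-05-17 gives 2030-05-31, which is the last day of the waiting period.
The date cancellation becomes effective: 5 calendar days after 2030-05-31 is 2030-06-05. 2030-06-05 is a Wednesday, so no roll-forward applies.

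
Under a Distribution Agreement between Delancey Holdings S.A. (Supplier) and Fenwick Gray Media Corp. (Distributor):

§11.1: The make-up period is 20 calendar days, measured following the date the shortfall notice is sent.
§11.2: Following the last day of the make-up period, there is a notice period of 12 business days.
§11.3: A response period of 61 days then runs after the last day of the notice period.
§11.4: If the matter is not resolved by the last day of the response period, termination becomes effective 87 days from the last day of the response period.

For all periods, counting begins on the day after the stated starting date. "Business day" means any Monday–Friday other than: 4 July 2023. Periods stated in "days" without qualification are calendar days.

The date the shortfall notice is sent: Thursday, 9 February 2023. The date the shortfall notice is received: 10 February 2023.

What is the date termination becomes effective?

The last day of the make-up period: 20 calendar days after 9 February 2023 is 1 March 2023.
The last day of the notice period: counting 12 business days from Wednesday, 1 March 2023 (Mar 2, Mar 3, Mar 6, Mar 7, …, Mar 15, Mar 16, Mar 17, skipping weekends) reaches Friday, 17 March 2023.
The last day of the response period: 61 calendar days after 17 March 2023 is 17 May 2023.
Adding 87 calendar days to 17 May 2023 gives 12 August 2023, which is the date termination becomes effective.

12 August 2023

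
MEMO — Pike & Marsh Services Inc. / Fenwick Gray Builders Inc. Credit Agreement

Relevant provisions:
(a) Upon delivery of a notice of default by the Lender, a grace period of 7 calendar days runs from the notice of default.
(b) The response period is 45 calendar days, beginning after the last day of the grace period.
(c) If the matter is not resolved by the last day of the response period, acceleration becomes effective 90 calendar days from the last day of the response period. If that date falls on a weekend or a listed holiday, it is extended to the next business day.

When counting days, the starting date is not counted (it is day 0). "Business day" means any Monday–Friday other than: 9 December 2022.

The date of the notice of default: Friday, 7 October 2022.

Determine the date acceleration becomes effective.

27 February 2023

The last day of the grace period: 7 calendar days after 7 October 2022 is 14 October 2022.
The last day of the response period: 45 calendar days after 14 October 2022 is 28 November 2022.
Adding 90 calendar days to 28 November 2022 gives 26 February 2023, which is the date acceleration becomes effective. That falls on a Sunday, so it rolls to the next business day, Monday, 27 February 2023.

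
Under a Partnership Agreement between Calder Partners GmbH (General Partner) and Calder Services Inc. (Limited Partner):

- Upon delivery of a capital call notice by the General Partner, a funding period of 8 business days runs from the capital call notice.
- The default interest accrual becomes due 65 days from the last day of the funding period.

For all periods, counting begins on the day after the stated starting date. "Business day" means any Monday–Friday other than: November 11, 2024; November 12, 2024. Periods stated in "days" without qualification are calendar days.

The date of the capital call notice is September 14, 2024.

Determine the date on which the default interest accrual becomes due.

From Saturday, September 14, 2024, 8 business days (Sep 16, Sep 17, Sep 18, Sep 19, Sep 20, Sep 23, Sep 24, Sep 25, skipping weekends) brings us to Wednesday, September 25, 2024, which is the last day of the funding period.
The date on which the default interest accrual becomes due: September 25, 2024 + 65 days = November 29, 2024.

November 29, 2024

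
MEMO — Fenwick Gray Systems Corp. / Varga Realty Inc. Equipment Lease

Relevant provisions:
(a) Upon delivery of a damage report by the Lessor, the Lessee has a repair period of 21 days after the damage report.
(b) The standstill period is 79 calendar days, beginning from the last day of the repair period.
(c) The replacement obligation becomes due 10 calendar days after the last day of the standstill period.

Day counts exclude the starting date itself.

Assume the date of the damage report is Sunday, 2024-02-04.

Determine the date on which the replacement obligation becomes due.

The last day of the repair period: 21 calendar days after 2024-02-04 is 2024-02-25.
The last day of the standstill period: 2024-02-25 + 79 days = 2024-05-14.
The date on which the replacement obligation becomes due: 2024-05-14 + 10 days = 2024-05-24.

2024-05-24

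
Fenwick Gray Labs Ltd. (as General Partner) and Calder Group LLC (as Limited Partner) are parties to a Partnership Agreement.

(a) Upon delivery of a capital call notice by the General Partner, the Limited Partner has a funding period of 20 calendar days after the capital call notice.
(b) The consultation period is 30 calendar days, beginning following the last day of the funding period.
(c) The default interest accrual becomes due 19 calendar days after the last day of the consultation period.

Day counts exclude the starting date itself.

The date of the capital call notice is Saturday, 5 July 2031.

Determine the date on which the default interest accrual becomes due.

The last day of the funding period: 5 July 2031 + 20 days = 25 July 2031.
The last day of the consultation period: 25 July 2031 + 30 days = 24 August 2031.
The date on which the default interest accrual becomes due: 19 calendar days after 24 August 2031 is 12 September 2031.

12 September 2031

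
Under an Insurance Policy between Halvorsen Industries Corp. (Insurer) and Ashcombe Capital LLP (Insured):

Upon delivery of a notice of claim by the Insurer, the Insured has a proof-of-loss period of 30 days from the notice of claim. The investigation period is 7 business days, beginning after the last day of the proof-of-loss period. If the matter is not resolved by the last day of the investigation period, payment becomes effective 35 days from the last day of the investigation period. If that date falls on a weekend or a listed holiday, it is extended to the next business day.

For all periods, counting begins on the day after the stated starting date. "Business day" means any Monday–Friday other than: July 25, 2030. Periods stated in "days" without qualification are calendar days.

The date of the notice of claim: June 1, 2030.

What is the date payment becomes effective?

The last day of the proof-of-loss period: 30 calendar days after June 1, 2030 is July 1, 2030.
The last day of the investigation period: counting 7 business days from Monday, July 1, 2030 (Jul 2, Jul 3, Jul 4, Jul 5, Jul 8, Jul 9, Jul 10, skipping weekends) reaches Wednesday, July 10, 2030.
The date payment becomes effective: July 10, 2030 + 35 days = August 14, 2030. August 14, 2030 is a Wednesday and is not a listed holiday, so no roll-forward applies.

August 14, 2030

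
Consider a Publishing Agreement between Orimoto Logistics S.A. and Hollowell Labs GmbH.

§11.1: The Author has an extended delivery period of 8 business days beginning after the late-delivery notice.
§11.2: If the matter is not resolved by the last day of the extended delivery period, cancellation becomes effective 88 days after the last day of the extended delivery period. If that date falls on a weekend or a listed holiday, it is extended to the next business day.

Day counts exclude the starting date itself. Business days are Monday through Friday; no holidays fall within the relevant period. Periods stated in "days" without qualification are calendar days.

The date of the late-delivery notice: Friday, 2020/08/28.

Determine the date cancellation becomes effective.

2020/12/07

The last day of the extended delivery period: counting 8 business days from Friday, 2020/08/28 (Aug 31, Sep 1, Sep 2, Sep 3, Sep 4, Sep 7, Sep 8, Sep 9, skipping weekends) reaches Wednesday, 2020/09/09.
The date cancellation becomes effective: 88 calendar days after 2020/09/09 is 2020/12/06. That falls on a Sunday, so it rolls to the next business day, Monday, 2020/12/07.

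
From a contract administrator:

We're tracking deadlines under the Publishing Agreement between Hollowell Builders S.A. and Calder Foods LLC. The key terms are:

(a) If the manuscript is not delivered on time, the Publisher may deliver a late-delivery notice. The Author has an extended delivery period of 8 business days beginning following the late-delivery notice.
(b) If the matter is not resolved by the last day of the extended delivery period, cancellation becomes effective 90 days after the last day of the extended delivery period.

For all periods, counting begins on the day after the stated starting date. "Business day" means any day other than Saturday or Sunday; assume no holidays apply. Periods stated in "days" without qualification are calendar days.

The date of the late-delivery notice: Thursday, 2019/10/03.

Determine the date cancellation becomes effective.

2020/01/13

From Thursday, 2019/10/03, 8 business days (Oct 4, Oct 7, Oct 8, Oct 9, Oct 10, Oct 11, Oct 14, Oct 15, skipping weekends) brings us to Tuesday, 2019/10/15, which is the last day of the extended delivery period.
The date cancellation becomes effective: 90 calendar days after 2019/10/15 is 2020/01/13.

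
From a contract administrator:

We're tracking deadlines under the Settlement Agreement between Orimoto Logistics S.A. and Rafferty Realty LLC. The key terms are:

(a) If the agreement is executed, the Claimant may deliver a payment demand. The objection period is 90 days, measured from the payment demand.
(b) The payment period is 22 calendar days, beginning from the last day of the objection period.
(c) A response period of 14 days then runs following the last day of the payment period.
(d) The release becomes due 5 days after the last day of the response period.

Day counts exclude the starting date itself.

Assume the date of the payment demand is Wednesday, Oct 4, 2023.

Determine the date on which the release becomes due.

Feb 12, 2024

Adding 90 calendar days to Oct 4, 2023 gives Jan 2, 2024, which is the last day of the objection period.
The last day of the payment period: Jan 2, 2024 + 22 days = Jan 24, 2024.
The last day of the response period: Jan 24, 2024 + 14 days = Feb 7, 2024.
The date on which the release becomes due: 5 calendar days after Feb 7, 2024 is Feb 12, 2024.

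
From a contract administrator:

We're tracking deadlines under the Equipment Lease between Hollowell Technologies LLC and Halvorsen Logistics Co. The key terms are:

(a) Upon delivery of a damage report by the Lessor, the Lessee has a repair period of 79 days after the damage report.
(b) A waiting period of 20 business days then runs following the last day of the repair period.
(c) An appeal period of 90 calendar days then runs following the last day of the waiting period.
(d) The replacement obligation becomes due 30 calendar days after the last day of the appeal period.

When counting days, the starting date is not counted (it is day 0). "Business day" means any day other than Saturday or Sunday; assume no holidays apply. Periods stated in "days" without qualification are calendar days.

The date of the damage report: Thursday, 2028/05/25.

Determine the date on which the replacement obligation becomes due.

Adding 79 calendar days to 2028/05/25 gives 2028/08/12, which is the last day of the repair period.
From Saturday, 2028/08/12, 20 business days (Aug 14, Aug 15, Aug 16, Aug 17, …, Sep 6, Sep 7, Sep 8, skipping weekends) brings us to Friday, 2028/09/08, which is the last day of the waiting period.
The last day of the appeal period: 2028/09/08 + 90 days = 2028/12/07.
The date on which the replacement obligation becomes due: 2028/12/07 + 30 days = 2029/01/06.

2029/01/06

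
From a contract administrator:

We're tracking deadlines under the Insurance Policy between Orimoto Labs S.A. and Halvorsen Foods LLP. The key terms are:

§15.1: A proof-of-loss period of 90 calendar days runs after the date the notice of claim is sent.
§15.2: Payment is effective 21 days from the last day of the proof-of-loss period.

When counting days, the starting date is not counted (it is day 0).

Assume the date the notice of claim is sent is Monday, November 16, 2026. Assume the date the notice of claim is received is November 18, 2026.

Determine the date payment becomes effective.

March 7, 2027

Adding 90 calendar days to November 16, 2026 gives February 14, 2027, which is the last day of the proof-of-loss period.
The date payment becomes effective: February 14, 2027 + 21 days = March 7, 2027.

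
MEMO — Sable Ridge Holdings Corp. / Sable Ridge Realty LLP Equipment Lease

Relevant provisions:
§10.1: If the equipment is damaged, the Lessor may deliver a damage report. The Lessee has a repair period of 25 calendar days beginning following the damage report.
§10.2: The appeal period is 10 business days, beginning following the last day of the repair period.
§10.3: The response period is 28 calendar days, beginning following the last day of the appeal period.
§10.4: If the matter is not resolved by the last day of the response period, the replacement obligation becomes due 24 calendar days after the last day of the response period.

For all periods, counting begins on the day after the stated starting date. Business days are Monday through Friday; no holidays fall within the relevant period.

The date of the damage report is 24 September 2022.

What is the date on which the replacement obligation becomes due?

The last day of the repair period: 25 calendar days after 24 September 2022 is 19 October 2022.
From Wednesday, 19 October 2022, 10 business days (Oct 20, Oct 21, Oct 24, Oct 25, Oct 26, Oct 27, Oct 28, Oct 31, Nov 1, Nov 2, skipping weekends) brings us to Wednesday, 2 November 2022, which is the last day of the appeal period.
The last day of the response period: 2 November 2022 + 28 days = 30 November 2022.
The date on which the replacement obligation becomes due: 30 November 2022 + 24 days = 24 December 2022.

24 December 2022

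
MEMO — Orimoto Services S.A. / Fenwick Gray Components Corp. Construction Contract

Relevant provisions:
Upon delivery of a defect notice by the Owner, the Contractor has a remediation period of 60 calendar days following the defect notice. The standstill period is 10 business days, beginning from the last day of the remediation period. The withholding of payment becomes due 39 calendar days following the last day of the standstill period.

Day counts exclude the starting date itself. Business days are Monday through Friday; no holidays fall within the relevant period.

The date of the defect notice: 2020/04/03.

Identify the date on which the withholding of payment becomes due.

Adding 60 calendar days to 2020/04/03 gives 2020/06/02, which is the last day of the remediation period.
The last day of the standstill period: 10 business days after Tuesday, 2020/06/02, skipping weekends — Jun 3, Jun 4, Jun 5, Jun 8, Jun 9, Jun 10, Jun 11, Jun 12, Jun 15, Jun 16 — lands on Tuesday, 2020/06/16.
The date on which the withholding of payment becomes due: 39 calendar days after 2020/06/16 is 2020/07/25.

2020/07/25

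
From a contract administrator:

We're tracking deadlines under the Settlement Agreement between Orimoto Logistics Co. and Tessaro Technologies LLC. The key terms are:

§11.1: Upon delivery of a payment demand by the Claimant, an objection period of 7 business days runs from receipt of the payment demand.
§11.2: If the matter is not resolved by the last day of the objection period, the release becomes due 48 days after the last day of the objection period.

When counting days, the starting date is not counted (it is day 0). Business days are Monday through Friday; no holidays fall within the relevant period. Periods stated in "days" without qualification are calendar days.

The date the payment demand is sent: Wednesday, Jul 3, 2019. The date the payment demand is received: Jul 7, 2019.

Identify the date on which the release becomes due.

Sep 2, 2019

The last day of the objection period: counting 7 business days from Sunday, Jul 7, 2019 (Jul 8, Jul 9, Jul 10, Jul 11, Jul 12, Jul 15, Jul 16, skipping weekends) reaches Tuesday, Jul 16, 2019.
The date on which the release becomes due: Jul 16, 2019 + 48 days = Sep 2, 2019.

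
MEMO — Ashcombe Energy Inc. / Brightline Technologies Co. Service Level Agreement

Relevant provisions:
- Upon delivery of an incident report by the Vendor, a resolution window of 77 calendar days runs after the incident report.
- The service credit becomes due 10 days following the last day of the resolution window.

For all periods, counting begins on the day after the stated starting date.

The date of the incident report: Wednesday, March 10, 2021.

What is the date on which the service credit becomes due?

Adding 77 calendar days to March 10, 2021 gives May 26, 2021, which is the last day of the resolution window.
The date on which the service credit becomes due: May 26, 2021 + 10 days = June 5, 2021.

June 5, 2021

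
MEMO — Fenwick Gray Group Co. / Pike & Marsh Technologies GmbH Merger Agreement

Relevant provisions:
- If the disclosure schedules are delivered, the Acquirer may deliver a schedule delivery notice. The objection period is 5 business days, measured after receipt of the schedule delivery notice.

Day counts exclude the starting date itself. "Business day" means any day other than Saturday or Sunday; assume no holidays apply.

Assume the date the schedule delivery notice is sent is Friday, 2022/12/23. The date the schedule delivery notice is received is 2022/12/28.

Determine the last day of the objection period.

2023/01/04

The last day of the objection period: counting 5 business days from Wednesday, 2022/12/28 (Dec 29, Dec 30, Jan 2, Jan 3, Jan 4, skipping weekends) reaches Wednesday, 2023/01/04.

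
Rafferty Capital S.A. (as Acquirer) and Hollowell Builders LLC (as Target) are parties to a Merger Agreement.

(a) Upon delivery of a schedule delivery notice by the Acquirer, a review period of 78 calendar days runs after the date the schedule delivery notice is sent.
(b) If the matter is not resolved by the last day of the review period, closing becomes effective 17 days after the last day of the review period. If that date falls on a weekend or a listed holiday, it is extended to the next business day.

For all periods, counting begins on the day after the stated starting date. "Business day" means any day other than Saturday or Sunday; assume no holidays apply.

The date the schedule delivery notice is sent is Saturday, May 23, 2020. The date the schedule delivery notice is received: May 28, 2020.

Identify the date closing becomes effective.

The last day of the review period: 78 calendar days after May 23, 2020 is August 9, 2020.
The date closing becomes effective: August 9, 2020 + 17 days = August 26, 2020. August 26, 2020 is a Wednesday, so no roll-forward applies.

August 26, 2020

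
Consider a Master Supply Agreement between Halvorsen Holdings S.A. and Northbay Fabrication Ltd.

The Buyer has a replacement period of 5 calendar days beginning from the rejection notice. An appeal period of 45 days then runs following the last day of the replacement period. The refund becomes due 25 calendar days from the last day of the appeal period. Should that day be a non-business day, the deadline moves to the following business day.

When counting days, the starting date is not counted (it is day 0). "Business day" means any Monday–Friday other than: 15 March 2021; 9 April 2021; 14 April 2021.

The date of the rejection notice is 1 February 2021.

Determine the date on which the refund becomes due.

19 April 2021

Adding 5 calendar days to 1 February 2021 gives 6 February 2021, which is the last day of the replacement period.
Adding 45 calendar days to 6 February 2021 gives 23 March 2021, which is the last day of the appeal period.
The date on which the refund becomes due: 25 calendar days after 23 March 2021 is 17 April 2021. That falls on a Saturday, so it rolls to the next business day, Monday, 19 April 2021.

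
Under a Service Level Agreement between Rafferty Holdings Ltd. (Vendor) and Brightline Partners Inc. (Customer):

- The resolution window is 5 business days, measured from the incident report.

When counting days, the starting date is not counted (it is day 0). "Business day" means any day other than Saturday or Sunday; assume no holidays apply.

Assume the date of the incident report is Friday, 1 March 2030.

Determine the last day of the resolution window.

From Friday, 1 March 2030, 5 business days (Mar 4, Mar 5, Mar 6, Mar 7, Mar 8, skipping weekends) brings us to Friday, 8 March 2030, which is the last day of the resolution window.

8 March 2030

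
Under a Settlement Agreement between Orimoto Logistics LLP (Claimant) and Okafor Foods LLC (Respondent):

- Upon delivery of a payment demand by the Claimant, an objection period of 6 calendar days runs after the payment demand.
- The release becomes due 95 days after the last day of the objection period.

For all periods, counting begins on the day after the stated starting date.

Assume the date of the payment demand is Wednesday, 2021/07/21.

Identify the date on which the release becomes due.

The last day of the objection period: 6 calendar days after 2021/07/21 is 2021/07/27.
The date on which the release becomes due: 95 calendar days after 2021/07/27 is 2021/10/30.

2021/10/30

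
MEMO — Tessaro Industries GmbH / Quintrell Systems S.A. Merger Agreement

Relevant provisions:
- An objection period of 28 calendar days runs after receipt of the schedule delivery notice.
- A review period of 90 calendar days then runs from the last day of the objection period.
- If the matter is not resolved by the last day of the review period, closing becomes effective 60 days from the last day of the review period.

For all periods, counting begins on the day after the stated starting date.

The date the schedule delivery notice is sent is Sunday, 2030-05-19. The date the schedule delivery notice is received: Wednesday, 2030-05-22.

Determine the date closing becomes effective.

Adding 28 calendar days to 2030-05-22 gives 2030-06-19, which is the last day of the objection period.
The last day of the review period: 90 calendar days after 2030-06-19 is 2030-09-17.
Adding 60 calendar days to 2030-09-17 gives 2030-11-16, which is the date closing becomes effective.

2030-11-16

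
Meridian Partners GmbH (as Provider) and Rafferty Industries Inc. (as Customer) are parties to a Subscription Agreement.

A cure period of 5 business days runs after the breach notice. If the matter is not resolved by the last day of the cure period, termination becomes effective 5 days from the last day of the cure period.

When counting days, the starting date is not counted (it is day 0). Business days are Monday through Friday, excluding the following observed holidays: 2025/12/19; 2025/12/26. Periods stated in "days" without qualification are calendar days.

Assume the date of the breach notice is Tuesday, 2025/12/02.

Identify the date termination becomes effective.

The last day of the cure period: counting 5 business days from Tuesday, 2025/12/02 (Dec 3, Dec 4, Dec 5, Dec 8, Dec 9, skipping weekends) reaches Tuesday, 2025/12/09.
The date termination becomes effective: 2025/12/09 + 5 days = 2025/12/14.

2025/12/14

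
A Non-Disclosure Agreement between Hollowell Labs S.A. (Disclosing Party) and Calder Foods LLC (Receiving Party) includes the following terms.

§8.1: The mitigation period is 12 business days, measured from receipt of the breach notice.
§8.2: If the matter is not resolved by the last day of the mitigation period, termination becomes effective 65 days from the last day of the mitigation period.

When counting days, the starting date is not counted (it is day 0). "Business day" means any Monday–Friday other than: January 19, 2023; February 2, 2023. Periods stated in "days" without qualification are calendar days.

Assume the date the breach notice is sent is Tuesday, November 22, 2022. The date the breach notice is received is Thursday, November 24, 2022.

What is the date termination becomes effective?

February 15, 2023

The last day of the mitigation period: 12 business days after Thursday, November 24, 2022, skipping weekends — Nov 25, Nov 28, Nov 29, Nov 30, …, Dec 8, Dec 9, Dec 12 — lands on Monday, December 12, 2022.
The date termination becomes effective: December 12, 2022 + 65 days = February 15, 2023.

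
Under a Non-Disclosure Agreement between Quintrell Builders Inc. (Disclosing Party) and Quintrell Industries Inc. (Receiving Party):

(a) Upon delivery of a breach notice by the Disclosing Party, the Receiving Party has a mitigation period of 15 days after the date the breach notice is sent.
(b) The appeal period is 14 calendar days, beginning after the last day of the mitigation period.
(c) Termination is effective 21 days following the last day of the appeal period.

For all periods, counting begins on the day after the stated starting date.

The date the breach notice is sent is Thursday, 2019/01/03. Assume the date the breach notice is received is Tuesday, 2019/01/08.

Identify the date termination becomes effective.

Adding 15 calendar days to 2019/01/03 gives 2019/01/18, which is the last day of the mitigation period.
The last day of the appeal period: 14 calendar days after 2019/01/18 is 2019/02/01.
The date termination becomes effective: 2019/02/01 + 21 days = 2019/02/22.

2019/02/22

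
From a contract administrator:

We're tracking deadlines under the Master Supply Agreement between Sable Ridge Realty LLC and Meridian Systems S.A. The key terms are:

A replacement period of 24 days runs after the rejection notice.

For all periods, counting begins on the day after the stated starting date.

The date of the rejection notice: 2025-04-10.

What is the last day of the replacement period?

2025-05-04

The last day of the replacement period: 2025-04-10 + 24 days = 2025-05-04.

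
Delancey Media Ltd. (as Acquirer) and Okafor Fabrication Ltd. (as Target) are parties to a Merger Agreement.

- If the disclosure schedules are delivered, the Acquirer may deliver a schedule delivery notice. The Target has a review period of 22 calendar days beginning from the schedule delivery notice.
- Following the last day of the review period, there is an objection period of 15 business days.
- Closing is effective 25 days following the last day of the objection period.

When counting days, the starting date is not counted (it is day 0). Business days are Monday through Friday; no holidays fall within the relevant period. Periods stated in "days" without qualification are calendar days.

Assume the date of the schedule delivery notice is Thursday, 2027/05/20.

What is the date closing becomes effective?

Adding 22 calendar days to 2027/05/20 gives 2027/06/11, which is the last day of the review period.
The last day of the objection period: 15 business days after Friday, 2027/06/11, skipping weekends — Jun 14, Jun 15, Jun 16, Jun 17, …, Jun 30, Jul 1, Jul 2 — lands on Friday, 2027/07/02.
The date closing becomes effective: 2027/07/02 + 25 days = 2027/07/27.

2027/07/27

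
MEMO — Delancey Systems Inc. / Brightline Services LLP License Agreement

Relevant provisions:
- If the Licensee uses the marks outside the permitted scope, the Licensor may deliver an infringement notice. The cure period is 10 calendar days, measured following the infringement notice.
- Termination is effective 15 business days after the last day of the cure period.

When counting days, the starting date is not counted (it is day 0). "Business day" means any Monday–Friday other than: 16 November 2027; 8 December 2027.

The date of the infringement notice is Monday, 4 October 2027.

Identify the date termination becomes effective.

4 November 2027

Adding 10 calendar days to 4 October 2027 gives 14 October 2027, which is the last day of the cure period.
The date termination becomes effective: 15 business days after Thursday, 14 October 2027, skipping weekends — Oct 15, Oct 18, Oct 19, Oct 20, …, Nov 2, Nov 3, Nov 4 — lands on Thursday, 4 November 2027.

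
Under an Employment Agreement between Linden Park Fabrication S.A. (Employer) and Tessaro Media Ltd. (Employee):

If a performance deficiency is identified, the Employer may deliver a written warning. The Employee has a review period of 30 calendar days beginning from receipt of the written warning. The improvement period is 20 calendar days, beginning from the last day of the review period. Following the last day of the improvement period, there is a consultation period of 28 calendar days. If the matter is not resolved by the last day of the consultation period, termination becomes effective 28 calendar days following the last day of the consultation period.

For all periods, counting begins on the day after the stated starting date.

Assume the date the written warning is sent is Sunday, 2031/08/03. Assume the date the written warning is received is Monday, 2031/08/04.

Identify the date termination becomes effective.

The last day of the review period: 30 calendar days after 2031/08/04 is 2031/09/03.
The last day of the improvement period: 20 calendar days after 2031/09/03 is 2031/09/23.
The last day of the consultation period: 28 calendar days after 2031/09/23 is 2031/10/21.
The date termination becomes effective: 2031/10/21 + 28 days = 2031/11/18.

2031/11/18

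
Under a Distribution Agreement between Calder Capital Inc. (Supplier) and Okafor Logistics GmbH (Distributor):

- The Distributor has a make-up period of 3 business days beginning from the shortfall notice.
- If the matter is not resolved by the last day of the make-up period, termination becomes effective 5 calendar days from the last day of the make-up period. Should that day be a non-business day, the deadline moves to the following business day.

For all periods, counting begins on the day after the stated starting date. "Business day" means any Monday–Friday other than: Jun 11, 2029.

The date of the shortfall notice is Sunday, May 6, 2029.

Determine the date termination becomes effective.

The last day of the make-up period: 3 business days after Sunday, May 6, 2029, skipping weekends — May 7, May 8, May 9 — lands on Wednesday, May 9, 2029.
Adding 5 calendar days to May 9, 2029 gives May 14, 2029, which is the date termination becomes effective. May 14, 2029 is a Monday and is not a listed holiday, so no roll-forward applies.

May 14, 2029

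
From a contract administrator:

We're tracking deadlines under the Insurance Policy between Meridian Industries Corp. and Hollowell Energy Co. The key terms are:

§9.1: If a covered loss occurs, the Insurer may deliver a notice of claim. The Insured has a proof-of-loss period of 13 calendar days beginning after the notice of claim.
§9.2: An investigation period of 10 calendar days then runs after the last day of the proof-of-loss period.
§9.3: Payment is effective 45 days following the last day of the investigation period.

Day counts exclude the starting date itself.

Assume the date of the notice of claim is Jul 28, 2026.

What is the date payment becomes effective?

Adding 13 calendar days to Jul 28, 2026 gives Aug 10, 2026, which is the last day of the proof-of-loss period.
Adding 10 calendar days to Aug 10, 2026 gives Aug 20, 2026, which is the last day of the investigation period.
The date payment becomes effective: Aug 20, 2026 + 45 days = Oct 4, 2026.

Oct 4, 2026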